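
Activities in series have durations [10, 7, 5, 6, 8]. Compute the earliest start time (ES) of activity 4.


Activity 4 starts after activities 1 through 3 complete.
Predecessor durations: [10, 7, 5]
ES = 10 + 7 + 5 = 22

22


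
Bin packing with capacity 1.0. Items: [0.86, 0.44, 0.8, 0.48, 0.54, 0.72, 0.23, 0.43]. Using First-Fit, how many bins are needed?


Place items sequentially using First-Fit:
  Item 0.86 -> new Bin 1
  Item 0.44 -> new Bin 2
  Item 0.8 -> new Bin 3
  Item 0.48 -> Bin 2 (now 0.92)
  Item 0.54 -> new Bin 4
  Item 0.72 -> new Bin 5
  Item 0.23 -> Bin 4 (now 0.77)
  Item 0.43 -> new Bin 6
Total bins used = 6

6


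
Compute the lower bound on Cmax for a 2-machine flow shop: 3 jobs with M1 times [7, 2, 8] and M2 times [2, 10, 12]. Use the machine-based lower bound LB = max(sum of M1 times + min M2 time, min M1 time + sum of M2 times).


LB1 = sum(M1 times) + min(M2 times) = 17 + 2 = 19
LB2 = min(M1 times) + sum(M2 times) = 2 + 24 = 26
Lower bound = max(LB1, LB2) = max(19, 26) = 26

26


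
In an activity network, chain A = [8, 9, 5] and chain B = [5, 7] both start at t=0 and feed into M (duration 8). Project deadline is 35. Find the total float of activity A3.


Forward pass: ES(A3) = sum of predecessors on chain A = 17
EF = ES + duration = 17 + 5 = 22
Backward pass: LF(M) = deadline = 35; LS(M) = 35 - 8 = 27
LF(A3) = LS(M) - sum(successors on chain A) = 27 - 0 = 27
LS = LF - duration = 27 - 5 = 22
Total float = LS - ES = 22 - 17 = 5

5


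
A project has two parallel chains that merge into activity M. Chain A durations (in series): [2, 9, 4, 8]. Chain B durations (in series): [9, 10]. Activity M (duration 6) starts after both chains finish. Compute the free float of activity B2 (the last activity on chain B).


ES(B2) = sum of predecessors on chain B = 9
EF(B2) = ES + duration = 9 + 10 = 19
Successor of B2 is M. ES(M) = max(sum(A), sum(B)) = max(23, 19) = 23
Free float = ES(successor) - EF(current) = 23 - 19 = 4

4


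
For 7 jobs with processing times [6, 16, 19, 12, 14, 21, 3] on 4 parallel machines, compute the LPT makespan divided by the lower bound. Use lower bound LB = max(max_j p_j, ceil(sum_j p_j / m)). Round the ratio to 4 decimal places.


LPT order: [21, 19, 16, 14, 12, 6, 3]
Machine loads after assignment: [21, 22, 22, 26]
LPT makespan = 26
Lower bound = max(max_job, ceil(total/4)) = max(21, 23) = 23
Ratio = 26 / 23 = 1.1304

1.1304


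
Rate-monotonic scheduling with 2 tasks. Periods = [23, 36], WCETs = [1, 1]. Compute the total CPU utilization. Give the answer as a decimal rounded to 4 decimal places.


Compute individual utilizations (exact fractions):
  Task 1: C/T = 1/23 (approx. 0.0435)
  Task 2: C/T = 1/36 (approx. 0.0278)
Total utilization U = 1/23 + 1/36 = 59/828
Rounded to 4 decimal places: U = 0.0713
RM (Liu & Layland) bound for 2 tasks = 0.828427; compare with U = 59/828 (approx. 0.071256)
U <= bound, so schedulable by RM sufficient condition.

0.0713


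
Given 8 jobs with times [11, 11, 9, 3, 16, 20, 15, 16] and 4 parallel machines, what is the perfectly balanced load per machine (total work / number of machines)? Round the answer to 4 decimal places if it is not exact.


Total processing time = 11 + 11 + 9 + 3 + 16 + 20 + 15 + 16 = 101
Number of machines = 4
Ideal balanced load = 101 / 4 = 25.25

25.25


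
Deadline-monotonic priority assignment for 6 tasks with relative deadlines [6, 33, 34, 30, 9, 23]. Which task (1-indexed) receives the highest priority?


Sort tasks by relative deadline (ascending):
  Task 1: deadline = 6
  Task 5: deadline = 9
  Task 6: deadline = 23
  Task 4: deadline = 30
  Task 2: deadline = 33
  Task 3: deadline = 34
Priority order (highest first): [1, 5, 6, 4, 2, 3]
Highest priority task = 1

1


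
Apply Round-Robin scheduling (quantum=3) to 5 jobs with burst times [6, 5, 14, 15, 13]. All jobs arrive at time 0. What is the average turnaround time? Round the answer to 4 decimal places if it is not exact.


Time quantum = 3
Execution trace:
  J1 runs 3 units, time = 3
  J2 runs 3 units, time = 6
  J3 runs 3 units, time = 9
  J4 runs 3 units, time = 12
  J5 runs 3 units, time = 15
  J1 runs 3 units, time = 18
  J2 runs 2 units, time = 20
  J3 runs 3 units, time = 23
  J4 runs 3 units, time = 26
  J5 runs 3 units, time = 29
  J3 runs 3 units, time = 32
  J4 runs 3 units, time = 35
  J5 runs 3 units, time = 38
  J3 runs 3 units, time = 41
  J4 runs 3 units, time = 44
  J5 runs 3 units, time = 47
  J3 runs 2 units, time = 49
  J4 runs 3 units, time = 52
  J5 runs 1 units, time = 53
Finish times: [18, 20, 49, 52, 53]
Average turnaround = 192/5 = 38.4

38.4


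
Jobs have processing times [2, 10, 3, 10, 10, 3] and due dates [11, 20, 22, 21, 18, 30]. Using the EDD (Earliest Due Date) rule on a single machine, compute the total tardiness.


Sort by due date (EDD order): [(2, 11), (10, 18), (10, 20), (10, 21), (3, 22), (3, 30)]
Compute completion times and tardiness:
  Job 1: p=2, d=11, C=2, tardiness=max(0,2-11)=0
  Job 2: p=10, d=18, C=12, tardiness=max(0,12-18)=0
  Job 3: p=10, d=20, C=22, tardiness=max(0,22-20)=2
  Job 4: p=10, d=21, C=32, tardiness=max(0,32-21)=11
  Job 5: p=3, d=22, C=35, tardiness=max(0,35-22)=13
  Job 6: p=3, d=30, C=38, tardiness=max(0,38-30)=8
Total tardiness = 34

34


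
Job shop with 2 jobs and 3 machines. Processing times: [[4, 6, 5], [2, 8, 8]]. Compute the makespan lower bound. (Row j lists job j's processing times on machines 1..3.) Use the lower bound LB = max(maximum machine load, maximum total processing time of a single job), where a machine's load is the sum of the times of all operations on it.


Machine loads:
  Machine 1: 4 + 2 = 6
  Machine 2: 6 + 8 = 14
  Machine 3: 5 + 8 = 13
Max machine load = 14
Job totals:
  Job 1: 15
  Job 2: 18
Max job total = 18
Lower bound = max(14, 18) = 18

18


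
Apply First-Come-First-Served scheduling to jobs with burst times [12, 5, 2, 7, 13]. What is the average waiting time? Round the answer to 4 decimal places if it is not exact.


FCFS order (as given): [12, 5, 2, 7, 13]
Waiting times:
  Job 1: wait = 0
  Job 2: wait = 12
  Job 3: wait = 17
  Job 4: wait = 19
  Job 5: wait = 26
Sum of waiting times = 74
Average waiting time = 74/5 = 14.8

14.8


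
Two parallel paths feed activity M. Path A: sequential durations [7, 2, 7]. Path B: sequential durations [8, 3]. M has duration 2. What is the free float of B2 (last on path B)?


ES(B2) = sum of predecessors on chain B = 8
EF(B2) = ES + duration = 8 + 3 = 11
Successor of B2 is M. ES(M) = max(sum(A), sum(B)) = max(16, 11) = 16
Free float = ES(successor) - EF(current) = 16 - 11 = 5

5


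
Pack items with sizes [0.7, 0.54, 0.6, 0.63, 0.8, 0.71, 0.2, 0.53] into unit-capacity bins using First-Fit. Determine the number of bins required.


Place items sequentially using First-Fit:
  Item 0.7 -> new Bin 1
  Item 0.54 -> new Bin 2
  Item 0.6 -> new Bin 3
  Item 0.63 -> new Bin 4
  Item 0.8 -> new Bin 5
  Item 0.71 -> new Bin 6
  Item 0.2 -> Bin 1 (now 0.9)
  Item 0.53 -> new Bin 7
Total bins used = 7

7


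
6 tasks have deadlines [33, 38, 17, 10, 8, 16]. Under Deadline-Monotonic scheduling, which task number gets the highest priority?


Sort tasks by relative deadline (ascending):
  Task 5: deadline = 8
  Task 4: deadline = 10
  Task 6: deadline = 16
  Task 3: deadline = 17
  Task 1: deadline = 33
  Task 2: deadline = 38
Priority order (highest first): [5, 4, 6, 3, 1, 2]
Highest priority task = 5

5


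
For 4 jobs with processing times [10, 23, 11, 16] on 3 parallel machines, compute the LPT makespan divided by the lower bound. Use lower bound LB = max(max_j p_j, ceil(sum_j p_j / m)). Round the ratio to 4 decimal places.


LPT order: [23, 16, 11, 10]
Machine loads after assignment: [23, 16, 21]
LPT makespan = 23
Lower bound = max(max_job, ceil(total/3)) = max(23, 20) = 23
Ratio = 23 / 23 = 1.0

1.0


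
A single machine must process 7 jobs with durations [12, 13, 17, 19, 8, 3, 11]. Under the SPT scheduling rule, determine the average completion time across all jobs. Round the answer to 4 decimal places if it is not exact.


Sort jobs by processing time (SPT order): [3, 8, 11, 12, 13, 17, 19]
Compute completion times sequentially:
  Job 1: processing = 3, completes at 3
  Job 2: processing = 8, completes at 11
  Job 3: processing = 11, completes at 22
  Job 4: processing = 12, completes at 34
  Job 5: processing = 13, completes at 47
  Job 6: processing = 17, completes at 64
  Job 7: processing = 19, completes at 83
Sum of completion times = 264
Average completion time = 264/7 = 37.7143

37.7143


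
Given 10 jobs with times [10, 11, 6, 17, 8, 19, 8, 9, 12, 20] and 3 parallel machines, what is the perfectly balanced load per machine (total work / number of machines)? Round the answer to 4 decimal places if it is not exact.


Total processing time = 10 + 11 + 6 + 17 + 8 + 19 + 8 + 9 + 12 + 20 = 120
Number of machines = 3
Ideal balanced load = 120 / 3 = 40.0

40.0


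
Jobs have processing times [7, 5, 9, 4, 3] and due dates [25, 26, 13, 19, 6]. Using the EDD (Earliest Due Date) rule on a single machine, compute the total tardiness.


Sort by due date (EDD order): [(3, 6), (9, 13), (4, 19), (7, 25), (5, 26)]
Compute completion times and tardiness:
  Job 1: p=3, d=6, C=3, tardiness=max(0,3-6)=0
  Job 2: p=9, d=13, C=12, tardiness=max(0,12-13)=0
  Job 3: p=4, d=19, C=16, tardiness=max(0,16-19)=0
  Job 4: p=7, d=25, C=23, tardiness=max(0,23-25)=0
  Job 5: p=5, d=26, C=28, tardiness=max(0,28-26)=2
Total tardiness = 2

2


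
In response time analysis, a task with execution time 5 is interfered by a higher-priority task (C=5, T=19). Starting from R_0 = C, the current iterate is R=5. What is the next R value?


R_next = C + ceil(R_prev / T_hp) * C_hp
ceil(5 / 19) = ceil(0.2632) = 1
Interference = 1 * 5 = 5
R_next = 5 + 5 = 10

10


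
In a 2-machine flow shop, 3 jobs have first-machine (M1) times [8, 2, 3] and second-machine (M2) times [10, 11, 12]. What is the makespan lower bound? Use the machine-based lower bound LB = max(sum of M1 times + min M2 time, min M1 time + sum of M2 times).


LB1 = sum(M1 times) + min(M2 times) = 13 + 10 = 23
LB2 = min(M1 times) + sum(M2 times) = 2 + 33 = 35
Lower bound = max(LB1, LB2) = max(23, 35) = 35

35


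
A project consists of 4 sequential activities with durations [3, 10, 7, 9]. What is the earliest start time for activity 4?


Activity 4 starts after activities 1 through 3 complete.
Predecessor durations: [3, 10, 7]
ES = 3 + 10 + 7 = 20

20


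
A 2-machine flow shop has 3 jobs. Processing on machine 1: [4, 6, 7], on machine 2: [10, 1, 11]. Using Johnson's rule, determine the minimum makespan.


Apply Johnson's rule:
  Group 1 (a <= b): [(1, 4, 10), (3, 7, 11)]
  Group 2 (a > b): [(2, 6, 1)]
Optimal job order: [1, 3, 2]
Schedule:
  Job 1: M1 done at 4, M2 done at 14
  Job 3: M1 done at 11, M2 done at 25
  Job 2: M1 done at 17, M2 done at 26
Makespan = 26

26


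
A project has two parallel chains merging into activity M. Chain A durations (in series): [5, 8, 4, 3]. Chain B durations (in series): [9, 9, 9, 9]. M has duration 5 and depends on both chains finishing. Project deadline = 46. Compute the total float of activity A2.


Forward pass: ES(A2) = sum of predecessors on chain A = 5
EF = ES + duration = 5 + 8 = 13
Backward pass: LF(M) = deadline = 46; LS(M) = 46 - 5 = 41
LF(A2) = LS(M) - sum(successors on chain A) = 41 - 7 = 34
LS = LF - duration = 34 - 8 = 26
Total float = LS - ES = 26 - 5 = 21

21


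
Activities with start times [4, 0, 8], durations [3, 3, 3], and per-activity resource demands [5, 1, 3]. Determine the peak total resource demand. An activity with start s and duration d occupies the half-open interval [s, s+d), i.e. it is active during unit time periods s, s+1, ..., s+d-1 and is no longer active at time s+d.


Each activity i is active on [start_i, start_i + duration_i).
Compute total resource usage per time slot:
  t=0: active resources = [1], total = 1
  t=1: active resources = [1], total = 1
  t=2: active resources = [1], total = 1
  t=3: active resources = [], total = 0
  t=4: active resources = [5], total = 5
  t=5: active resources = [5], total = 5
  t=6: active resources = [5], total = 5
  t=7: active resources = [], total = 0
  t=8: active resources = [3], total = 3
  t=9: active resources = [3], total = 3
  t=10: active resources = [3], total = 3
Peak resource demand = 5

5


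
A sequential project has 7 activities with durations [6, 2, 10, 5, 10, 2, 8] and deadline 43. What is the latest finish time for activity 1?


LF(activity 1) = deadline - sum of successor durations
Successors: activities 2 through 7 with durations [2, 10, 5, 10, 2, 8]
Sum of successor durations = 37
LF = 43 - 37 = 6

6


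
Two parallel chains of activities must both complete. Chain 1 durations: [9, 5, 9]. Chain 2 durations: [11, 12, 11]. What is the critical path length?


Path A total = 9 + 5 + 9 = 23
Path B total = 11 + 12 + 11 = 34
Critical path = longest path = max(23, 34) = 34

34


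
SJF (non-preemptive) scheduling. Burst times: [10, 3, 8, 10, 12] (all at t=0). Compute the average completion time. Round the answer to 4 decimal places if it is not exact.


SJF order (ascending): [3, 8, 10, 10, 12]
Completion times:
  Job 1: burst=3, C=3
  Job 2: burst=8, C=11
  Job 3: burst=10, C=21
  Job 4: burst=10, C=31
  Job 5: burst=12, C=43
Average completion = 109/5 = 21.8

21.8


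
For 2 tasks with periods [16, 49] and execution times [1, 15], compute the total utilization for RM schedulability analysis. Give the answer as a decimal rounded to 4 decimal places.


Compute individual utilizations (exact fractions):
  Task 1: C/T = 1/16 (approx. 0.0625)
  Task 2: C/T = 15/49 (approx. 0.3061)
Total utilization U = 1/16 + 15/49 = 289/784
Rounded to 4 decimal places: U = 0.3686
RM (Liu & Layland) bound for 2 tasks = 0.828427; compare with U = 289/784 (approx. 0.368622)
U <= bound, so schedulable by RM sufficient condition.

0.3686


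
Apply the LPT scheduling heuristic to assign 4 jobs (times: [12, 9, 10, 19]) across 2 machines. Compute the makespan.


Sort jobs in decreasing order (LPT): [19, 12, 10, 9]
Assign each job to the least loaded machine:
  Machine 1: jobs [19, 9], load = 28
  Machine 2: jobs [12, 10], load = 22
Makespan = max load = 28

28


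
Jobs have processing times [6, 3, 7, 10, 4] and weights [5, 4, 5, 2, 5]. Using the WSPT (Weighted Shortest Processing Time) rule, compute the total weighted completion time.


Compute p/w ratios and sort ascending (WSPT): [(3, 4), (4, 5), (6, 5), (7, 5), (10, 2)]
Compute weighted completion times:
  Job (p=3,w=4): C=3, w*C=4*3=12
  Job (p=4,w=5): C=7, w*C=5*7=35
  Job (p=6,w=5): C=13, w*C=5*13=65
  Job (p=7,w=5): C=20, w*C=5*20=100
  Job (p=10,w=2): C=30, w*C=2*30=60
Total weighted completion time = 272

272


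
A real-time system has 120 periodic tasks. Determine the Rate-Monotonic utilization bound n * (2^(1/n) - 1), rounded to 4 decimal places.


Compute 2^(1/120) = 1.0057929411
Subtract 1: 1.0057929411 - 1 = 0.0057929411
Multiply by n: 120 * 0.0057929411 = 0.6951529320
Round to 4 dp: 0.6952

0.6952


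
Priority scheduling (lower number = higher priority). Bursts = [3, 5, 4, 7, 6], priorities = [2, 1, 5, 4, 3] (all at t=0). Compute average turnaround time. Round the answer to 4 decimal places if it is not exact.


Sort by priority (ascending = highest first):
Order: [(1, 5), (2, 3), (3, 6), (4, 7), (5, 4)]
Completion times:
  Priority 1, burst=5, C=5
  Priority 2, burst=3, C=8
  Priority 3, burst=6, C=14
  Priority 4, burst=7, C=21
  Priority 5, burst=4, C=25
Average turnaround = 73/5 = 14.6

14.6


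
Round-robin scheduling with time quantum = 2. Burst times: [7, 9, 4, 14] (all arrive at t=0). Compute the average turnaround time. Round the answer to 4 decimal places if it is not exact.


Time quantum = 2
Execution trace:
  J1 runs 2 units, time = 2
  J2 runs 2 units, time = 4
  J3 runs 2 units, time = 6
  J4 runs 2 units, time = 8
  J1 runs 2 units, time = 10
  J2 runs 2 units, time = 12
  J3 runs 2 units, time = 14
  J4 runs 2 units, time = 16
  J1 runs 2 units, time = 18
  J2 runs 2 units, time = 20
  J4 runs 2 units, time = 22
  J1 runs 1 units, time = 23
  J2 runs 2 units, time = 25
  J4 runs 2 units, time = 27
  J2 runs 1 units, time = 28
  J4 runs 2 units, time = 30
  J4 runs 2 units, time = 32
  J4 runs 2 units, time = 34
Finish times: [23, 28, 14, 34]
Average turnaround = 99/4 = 24.75

24.75


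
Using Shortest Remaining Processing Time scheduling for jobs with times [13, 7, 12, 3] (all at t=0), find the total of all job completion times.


Since all jobs arrive at t=0, SRPT equals SPT ordering.
SPT order: [3, 7, 12, 13]
Completion times:
  Job 1: p=3, C=3
  Job 2: p=7, C=10
  Job 3: p=12, C=22
  Job 4: p=13, C=35
Total completion time = 3 + 10 + 22 + 35 = 70

70


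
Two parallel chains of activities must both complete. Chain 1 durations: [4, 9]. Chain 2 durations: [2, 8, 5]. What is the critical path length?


Path A total = 4 + 9 = 13
Path B total = 2 + 8 + 5 = 15
Critical path = longest path = max(13, 15) = 15

15


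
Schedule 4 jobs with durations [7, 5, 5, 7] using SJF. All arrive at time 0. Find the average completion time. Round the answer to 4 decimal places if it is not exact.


SJF order (ascending): [5, 5, 7, 7]
Completion times:
  Job 1: burst=5, C=5
  Job 2: burst=5, C=10
  Job 3: burst=7, C=17
  Job 4: burst=7, C=24
Average completion = 56/4 = 14.0

14.0


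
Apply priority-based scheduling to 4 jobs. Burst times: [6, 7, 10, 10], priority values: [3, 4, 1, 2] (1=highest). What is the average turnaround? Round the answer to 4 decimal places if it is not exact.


Sort by priority (ascending = highest first):
Order: [(1, 10), (2, 10), (3, 6), (4, 7)]
Completion times:
  Priority 1, burst=10, C=10
  Priority 2, burst=10, C=20
  Priority 3, burst=6, C=26
  Priority 4, burst=7, C=33
Average turnaround = 89/4 = 22.25

22.25


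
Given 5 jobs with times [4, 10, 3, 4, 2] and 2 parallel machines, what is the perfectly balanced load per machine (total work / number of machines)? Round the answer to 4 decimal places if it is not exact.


Total processing time = 4 + 10 + 3 + 4 + 2 = 23
Number of machines = 2
Ideal balanced load = 23 / 2 = 11.5

11.5


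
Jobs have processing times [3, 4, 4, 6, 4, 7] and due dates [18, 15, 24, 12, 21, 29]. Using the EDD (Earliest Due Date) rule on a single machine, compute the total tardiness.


Sort by due date (EDD order): [(6, 12), (4, 15), (3, 18), (4, 21), (4, 24), (7, 29)]
Compute completion times and tardiness:
  Job 1: p=6, d=12, C=6, tardiness=max(0,6-12)=0
  Job 2: p=4, d=15, C=10, tardiness=max(0,10-15)=0
  Job 3: p=3, d=18, C=13, tardiness=max(0,13-18)=0
  Job 4: p=4, d=21, C=17, tardiness=max(0,17-21)=0
  Job 5: p=4, d=24, C=21, tardiness=max(0,21-24)=0
  Job 6: p=7, d=29, C=28, tardiness=max(0,28-29)=0
Total tardiness = 0

0


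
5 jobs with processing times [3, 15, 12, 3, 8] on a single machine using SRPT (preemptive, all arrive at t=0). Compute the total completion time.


Since all jobs arrive at t=0, SRPT equals SPT ordering.
SPT order: [3, 3, 8, 12, 15]
Completion times:
  Job 1: p=3, C=3
  Job 2: p=3, C=6
  Job 3: p=8, C=14
  Job 4: p=12, C=26
  Job 5: p=15, C=41
Total completion time = 3 + 6 + 14 + 26 + 41 = 90

90


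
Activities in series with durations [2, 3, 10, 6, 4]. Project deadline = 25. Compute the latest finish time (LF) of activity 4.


LF(activity 4) = deadline - sum of successor durations
Successors: activities 5 through 5 with durations [4]
Sum of successor durations = 4
LF = 25 - 4 = 21

21


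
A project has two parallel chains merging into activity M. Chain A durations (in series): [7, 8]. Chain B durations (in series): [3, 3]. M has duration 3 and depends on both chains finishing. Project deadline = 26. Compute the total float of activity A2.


Forward pass: ES(A2) = sum of predecessors on chain A = 7
EF = ES + duration = 7 + 8 = 15
Backward pass: LF(M) = deadline = 26; LS(M) = 26 - 3 = 23
LF(A2) = LS(M) - sum(successors on chain A) = 23 - 0 = 23
LS = LF - duration = 23 - 8 = 15
Total float = LS - ES = 15 - 7 = 8

8


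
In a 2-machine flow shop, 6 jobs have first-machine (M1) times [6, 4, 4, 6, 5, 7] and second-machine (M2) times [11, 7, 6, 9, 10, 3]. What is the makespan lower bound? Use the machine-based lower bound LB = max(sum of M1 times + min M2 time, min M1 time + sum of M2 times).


LB1 = sum(M1 times) + min(M2 times) = 32 + 3 = 35
LB2 = min(M1 times) + sum(M2 times) = 4 + 46 = 50
Lower bound = max(LB1, LB2) = max(35, 50) = 50

50


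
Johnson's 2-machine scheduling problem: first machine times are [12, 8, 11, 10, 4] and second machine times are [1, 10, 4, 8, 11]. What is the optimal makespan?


Apply Johnson's rule:
  Group 1 (a <= b): [(5, 4, 11), (2, 8, 10)]
  Group 2 (a > b): [(4, 10, 8), (3, 11, 4), (1, 12, 1)]
Optimal job order: [5, 2, 4, 3, 1]
Schedule:
  Job 5: M1 done at 4, M2 done at 15
  Job 2: M1 done at 12, M2 done at 25
  Job 4: M1 done at 22, M2 done at 33
  Job 3: M1 done at 33, M2 done at 37
  Job 1: M1 done at 45, M2 done at 46
Makespan = 46

46


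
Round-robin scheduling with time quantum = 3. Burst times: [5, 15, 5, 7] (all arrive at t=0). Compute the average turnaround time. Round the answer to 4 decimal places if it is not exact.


Time quantum = 3
Execution trace:
  J1 runs 3 units, time = 3
  J2 runs 3 units, time = 6
  J3 runs 3 units, time = 9
  J4 runs 3 units, time = 12
  J1 runs 2 units, time = 14
  J2 runs 3 units, time = 17
  J3 runs 2 units, time = 19
  J4 runs 3 units, time = 22
  J2 runs 3 units, time = 25
  J4 runs 1 units, time = 26
  J2 runs 3 units, time = 29
  J2 runs 3 units, time = 32
Finish times: [14, 32, 19, 26]
Average turnaround = 91/4 = 22.75

22.75


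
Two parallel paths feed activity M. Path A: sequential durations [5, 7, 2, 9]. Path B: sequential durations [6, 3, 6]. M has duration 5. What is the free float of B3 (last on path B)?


ES(B3) = sum of predecessors on chain B = 9
EF(B3) = ES + duration = 9 + 6 = 15
Successor of B3 is M. ES(M) = max(sum(A), sum(B)) = max(23, 15) = 23
Free float = ES(successor) - EF(current) = 23 - 15 = 8

8


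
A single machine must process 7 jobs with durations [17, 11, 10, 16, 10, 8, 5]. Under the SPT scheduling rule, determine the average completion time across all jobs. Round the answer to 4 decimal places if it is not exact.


Sort jobs by processing time (SPT order): [5, 8, 10, 10, 11, 16, 17]
Compute completion times sequentially:
  Job 1: processing = 5, completes at 5
  Job 2: processing = 8, completes at 13
  Job 3: processing = 10, completes at 23
  Job 4: processing = 10, completes at 33
  Job 5: processing = 11, completes at 44
  Job 6: processing = 16, completes at 60
  Job 7: processing = 17, completes at 77
Sum of completion times = 255
Average completion time = 255/7 = 36.4286

36.4286


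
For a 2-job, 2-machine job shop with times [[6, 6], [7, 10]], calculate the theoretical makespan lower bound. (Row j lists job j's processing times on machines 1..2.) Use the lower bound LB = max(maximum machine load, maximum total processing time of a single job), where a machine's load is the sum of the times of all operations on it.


Machine loads:
  Machine 1: 6 + 7 = 13
  Machine 2: 6 + 10 = 16
Max machine load = 16
Job totals:
  Job 1: 12
  Job 2: 17
Max job total = 17
Lower bound = max(16, 17) = 17

17


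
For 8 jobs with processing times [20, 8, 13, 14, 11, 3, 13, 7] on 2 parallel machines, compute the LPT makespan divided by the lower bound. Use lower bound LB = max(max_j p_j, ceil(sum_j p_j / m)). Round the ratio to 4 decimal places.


LPT order: [20, 14, 13, 13, 11, 8, 7, 3]
Machine loads after assignment: [44, 45]
LPT makespan = 45
Lower bound = max(max_job, ceil(total/2)) = max(20, 45) = 45
Ratio = 45 / 45 = 1.0

1.0


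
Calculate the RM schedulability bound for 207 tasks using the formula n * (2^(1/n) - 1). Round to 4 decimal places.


Compute 2^(1/207) = 1.0033541497
Subtract 1: 1.0033541497 - 1 = 0.0033541497
Multiply by n: 207 * 0.0033541497 = 0.6943089879
Round to 4 dp: 0.6943

0.6943


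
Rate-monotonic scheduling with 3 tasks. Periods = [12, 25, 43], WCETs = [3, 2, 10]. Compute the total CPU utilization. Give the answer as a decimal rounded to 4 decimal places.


Compute individual utilizations (exact fractions):
  Task 1: C/T = 3/12 = 1/4 (approx. 0.25)
  Task 2: C/T = 2/25 (approx. 0.08)
  Task 3: C/T = 10/43 (approx. 0.2326)
Total utilization U = 1/4 + 2/25 + 10/43 = 2419/4300
Rounded to 4 decimal places: U = 0.5626
RM (Liu & Layland) bound for 3 tasks = 0.779763; compare with U = 2419/4300 (approx. 0.562558)
U <= bound, so schedulable by RM sufficient condition.

0.5626


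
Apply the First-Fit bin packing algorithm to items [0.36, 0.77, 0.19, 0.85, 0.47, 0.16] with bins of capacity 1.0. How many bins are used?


Place items sequentially using First-Fit:
  Item 0.36 -> new Bin 1
  Item 0.77 -> new Bin 2
  Item 0.19 -> Bin 1 (now 0.55)
  Item 0.85 -> new Bin 3
  Item 0.47 -> new Bin 4
  Item 0.16 -> Bin 1 (now 0.71)
Total bins used = 4

4


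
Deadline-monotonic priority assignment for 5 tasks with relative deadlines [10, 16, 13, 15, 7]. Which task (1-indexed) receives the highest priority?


Sort tasks by relative deadline (ascending):
  Task 5: deadline = 7
  Task 1: deadline = 10
  Task 3: deadline = 13
  Task 4: deadline = 15
  Task 2: deadline = 16
Priority order (highest first): [5, 1, 3, 4, 2]
Highest priority task = 5

5


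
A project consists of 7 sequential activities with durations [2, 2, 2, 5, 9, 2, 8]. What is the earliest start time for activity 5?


Activity 5 starts after activities 1 through 4 complete.
Predecessor durations: [2, 2, 2, 5]
ES = 2 + 2 + 2 + 5 = 11

11


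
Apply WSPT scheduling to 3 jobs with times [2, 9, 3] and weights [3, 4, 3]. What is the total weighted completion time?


Compute p/w ratios and sort ascending (WSPT): [(2, 3), (3, 3), (9, 4)]
Compute weighted completion times:
  Job (p=2,w=3): C=2, w*C=3*2=6
  Job (p=3,w=3): C=5, w*C=3*5=15
  Job (p=9,w=4): C=14, w*C=4*14=56
Total weighted completion time = 77

77


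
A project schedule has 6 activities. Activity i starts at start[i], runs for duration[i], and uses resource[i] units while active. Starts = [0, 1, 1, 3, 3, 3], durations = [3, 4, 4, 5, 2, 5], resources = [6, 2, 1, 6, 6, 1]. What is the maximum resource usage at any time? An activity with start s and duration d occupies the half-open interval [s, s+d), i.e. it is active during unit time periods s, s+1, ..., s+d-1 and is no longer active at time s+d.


Each activity i is active on [start_i, start_i + duration_i).
Compute total resource usage per time slot:
  t=0: active resources = [6], total = 6
  t=1: active resources = [6, 2, 1], total = 9
  t=2: active resources = [6, 2, 1], total = 9
  t=3: active resources = [2, 1, 6, 6, 1], total = 16
  t=4: active resources = [2, 1, 6, 6, 1], total = 16
  t=5: active resources = [6, 1], total = 7
  t=6: active resources = [6, 1], total = 7
  t=7: active resources = [6, 1], total = 7
Peak resource demand = 16

16


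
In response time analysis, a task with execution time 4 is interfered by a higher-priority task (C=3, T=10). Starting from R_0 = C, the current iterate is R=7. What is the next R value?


R_next = C + ceil(R_prev / T_hp) * C_hp
ceil(7 / 10) = ceil(0.7) = 1
Interference = 1 * 3 = 3
R_next = 4 + 3 = 7
R_next = R_prev, so the iteration has converged (response time = 7).

7


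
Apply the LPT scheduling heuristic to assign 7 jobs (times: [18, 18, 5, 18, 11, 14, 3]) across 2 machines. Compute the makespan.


Sort jobs in decreasing order (LPT): [18, 18, 18, 14, 11, 5, 3]
Assign each job to the least loaded machine:
  Machine 1: jobs [18, 18, 5, 3], load = 44
  Machine 2: jobs [18, 14, 11], load = 43
Makespan = max load = 44

44


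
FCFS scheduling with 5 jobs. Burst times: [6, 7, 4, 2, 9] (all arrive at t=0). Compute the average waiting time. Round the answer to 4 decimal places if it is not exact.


FCFS order (as given): [6, 7, 4, 2, 9]
Waiting times:
  Job 1: wait = 0
  Job 2: wait = 6
  Job 3: wait = 13
  Job 4: wait = 17
  Job 5: wait = 19
Sum of waiting times = 55
Average waiting time = 55/5 = 11.0

11.0


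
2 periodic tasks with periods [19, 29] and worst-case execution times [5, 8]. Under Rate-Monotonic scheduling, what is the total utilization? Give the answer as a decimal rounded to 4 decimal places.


Compute individual utilizations (exact fractions):
  Task 1: C/T = 5/19 (approx. 0.2632)
  Task 2: C/T = 8/29 (approx. 0.2759)
Total utilization U = 5/19 + 8/29 = 297/551
Rounded to 4 decimal places: U = 0.5390
RM (Liu & Layland) bound for 2 tasks = 0.828427; compare with U = 297/551 (approx. 0.539020)
U <= bound, so schedulable by RM sufficient condition.

0.5390


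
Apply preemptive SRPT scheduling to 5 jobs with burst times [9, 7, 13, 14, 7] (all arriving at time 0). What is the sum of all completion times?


Since all jobs arrive at t=0, SRPT equals SPT ordering.
SPT order: [7, 7, 9, 13, 14]
Completion times:
  Job 1: p=7, C=7
  Job 2: p=7, C=14
  Job 3: p=9, C=23
  Job 4: p=13, C=36
  Job 5: p=14, C=50
Total completion time = 7 + 14 + 23 + 36 + 50 = 130

130


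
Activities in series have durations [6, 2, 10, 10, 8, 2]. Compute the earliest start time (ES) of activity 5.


Activity 5 starts after activities 1 through 4 complete.
Predecessor durations: [6, 2, 10, 10]
ES = 6 + 2 + 10 + 10 = 28

28


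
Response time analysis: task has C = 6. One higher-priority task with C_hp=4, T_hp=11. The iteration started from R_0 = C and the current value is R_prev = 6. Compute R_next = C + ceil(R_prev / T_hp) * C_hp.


R_next = C + ceil(R_prev / T_hp) * C_hp
ceil(6 / 11) = ceil(0.5455) = 1
Interference = 1 * 4 = 4
R_next = 6 + 4 = 10

10


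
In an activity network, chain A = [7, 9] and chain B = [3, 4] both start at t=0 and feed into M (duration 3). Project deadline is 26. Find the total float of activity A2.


Forward pass: ES(A2) = sum of predecessors on chain A = 7
EF = ES + duration = 7 + 9 = 16
Backward pass: LF(M) = deadline = 26; LS(M) = 26 - 3 = 23
LF(A2) = LS(M) - sum(successors on chain A) = 23 - 0 = 23
LS = LF - duration = 23 - 9 = 14
Total float = LS - ES = 14 - 7 = 7

7


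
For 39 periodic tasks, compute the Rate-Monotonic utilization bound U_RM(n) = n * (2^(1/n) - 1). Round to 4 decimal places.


Compute 2^(1/39) = 1.0179318843
Subtract 1: 1.0179318843 - 1 = 0.0179318843
Multiply by n: 39 * 0.0179318843 = 0.6993434877
Round to 4 dp: 0.6993

0.6993


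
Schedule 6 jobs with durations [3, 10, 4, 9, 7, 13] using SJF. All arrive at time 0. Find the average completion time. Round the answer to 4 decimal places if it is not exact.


SJF order (ascending): [3, 4, 7, 9, 10, 13]
Completion times:
  Job 1: burst=3, C=3
  Job 2: burst=4, C=7
  Job 3: burst=7, C=14
  Job 4: burst=9, C=23
  Job 5: burst=10, C=33
  Job 6: burst=13, C=46
Average completion = 126/6 = 21.0

21.0


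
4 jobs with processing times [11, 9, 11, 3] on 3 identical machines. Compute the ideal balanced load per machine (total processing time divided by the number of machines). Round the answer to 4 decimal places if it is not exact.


Total processing time = 11 + 9 + 11 + 3 = 34
Number of machines = 3
Ideal balanced load = 34 / 3 = 11.3333

11.3333


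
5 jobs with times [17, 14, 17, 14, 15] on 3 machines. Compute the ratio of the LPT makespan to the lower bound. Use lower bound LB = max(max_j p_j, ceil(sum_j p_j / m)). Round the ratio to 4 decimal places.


LPT order: [17, 17, 15, 14, 14]
Machine loads after assignment: [31, 17, 29]
LPT makespan = 31
Lower bound = max(max_job, ceil(total/3)) = max(17, 26) = 26
Ratio = 31 / 26 = 1.1923

1.1923


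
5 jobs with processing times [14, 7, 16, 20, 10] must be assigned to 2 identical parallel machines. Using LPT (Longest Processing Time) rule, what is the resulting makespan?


Sort jobs in decreasing order (LPT): [20, 16, 14, 10, 7]
Assign each job to the least loaded machine:
  Machine 1: jobs [20, 10, 7], load = 37
  Machine 2: jobs [16, 14], load = 30
Makespan = max load = 37

37


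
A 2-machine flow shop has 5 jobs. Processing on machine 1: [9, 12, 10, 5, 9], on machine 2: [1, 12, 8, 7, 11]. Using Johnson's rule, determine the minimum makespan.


Apply Johnson's rule:
  Group 1 (a <= b): [(4, 5, 7), (5, 9, 11), (2, 12, 12)]
  Group 2 (a > b): [(3, 10, 8), (1, 9, 1)]
Optimal job order: [4, 5, 2, 3, 1]
Schedule:
  Job 4: M1 done at 5, M2 done at 12
  Job 5: M1 done at 14, M2 done at 25
  Job 2: M1 done at 26, M2 done at 38
  Job 3: M1 done at 36, M2 done at 46
  Job 1: M1 done at 45, M2 done at 47
Makespan = 47

47


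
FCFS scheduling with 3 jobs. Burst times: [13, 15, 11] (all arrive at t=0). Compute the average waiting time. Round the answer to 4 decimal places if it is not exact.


FCFS order (as given): [13, 15, 11]
Waiting times:
  Job 1: wait = 0
  Job 2: wait = 13
  Job 3: wait = 28
Sum of waiting times = 41
Average waiting time = 41/3 = 13.6667

13.6667


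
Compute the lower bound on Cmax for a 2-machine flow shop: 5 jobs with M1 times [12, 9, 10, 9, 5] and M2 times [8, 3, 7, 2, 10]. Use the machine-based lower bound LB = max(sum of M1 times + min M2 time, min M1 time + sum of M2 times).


LB1 = sum(M1 times) + min(M2 times) = 45 + 2 = 47
LB2 = min(M1 times) + sum(M2 times) = 5 + 30 = 35
Lower bound = max(LB1, LB2) = max(47, 35) = 47

47


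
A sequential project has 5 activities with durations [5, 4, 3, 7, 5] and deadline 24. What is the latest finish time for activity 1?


LF(activity 1) = deadline - sum of successor durations
Successors: activities 2 through 5 with durations [4, 3, 7, 5]
Sum of successor durations = 19
LF = 24 - 19 = 5

5


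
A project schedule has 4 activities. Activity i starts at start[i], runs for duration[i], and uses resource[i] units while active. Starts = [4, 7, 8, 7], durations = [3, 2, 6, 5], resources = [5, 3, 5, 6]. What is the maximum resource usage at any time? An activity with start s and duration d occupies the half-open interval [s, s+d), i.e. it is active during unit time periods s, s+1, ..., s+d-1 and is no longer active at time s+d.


Each activity i is active on [start_i, start_i + duration_i).
Compute total resource usage per time slot:
  t=0: active resources = [], total = 0
  t=1: active resources = [], total = 0
  t=2: active resources = [], total = 0
  t=3: active resources = [], total = 0
  t=4: active resources = [5], total = 5
  t=5: active resources = [5], total = 5
  t=6: active resources = [5], total = 5
  t=7: active resources = [3, 6], total = 9
  t=8: active resources = [3, 5, 6], total = 14
  t=9: active resources = [5, 6], total = 11
  t=10: active resources = [5, 6], total = 11
  t=11: active resources = [5, 6], total = 11
  t=12: active resources = [5], total = 5
  t=13: active resources = [5], total = 5
Peak resource demand = 14

14


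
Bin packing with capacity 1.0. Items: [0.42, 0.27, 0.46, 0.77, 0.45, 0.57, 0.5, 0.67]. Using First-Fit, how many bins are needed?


Place items sequentially using First-Fit:
  Item 0.42 -> new Bin 1
  Item 0.27 -> Bin 1 (now 0.69)
  Item 0.46 -> new Bin 2
  Item 0.77 -> new Bin 3
  Item 0.45 -> Bin 2 (now 0.91)
  Item 0.57 -> new Bin 4
  Item 0.5 -> new Bin 5
  Item 0.67 -> new Bin 6
Total bins used = 6

6


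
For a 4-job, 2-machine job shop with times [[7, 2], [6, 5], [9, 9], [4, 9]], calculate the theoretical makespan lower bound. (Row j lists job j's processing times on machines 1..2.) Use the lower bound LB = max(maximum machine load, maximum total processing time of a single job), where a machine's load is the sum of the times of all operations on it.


Machine loads:
  Machine 1: 7 + 6 + 9 + 4 = 26
  Machine 2: 2 + 5 + 9 + 9 = 25
Max machine load = 26
Job totals:
  Job 1: 9
  Job 2: 11
  Job 3: 18
  Job 4: 13
Max job total = 18
Lower bound = max(26, 18) = 26

26


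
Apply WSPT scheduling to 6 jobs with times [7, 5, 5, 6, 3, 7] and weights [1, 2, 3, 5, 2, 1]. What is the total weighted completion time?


Compute p/w ratios and sort ascending (WSPT): [(6, 5), (3, 2), (5, 3), (5, 2), (7, 1), (7, 1)]
Compute weighted completion times:
  Job (p=6,w=5): C=6, w*C=5*6=30
  Job (p=3,w=2): C=9, w*C=2*9=18
  Job (p=5,w=3): C=14, w*C=3*14=42
  Job (p=5,w=2): C=19, w*C=2*19=38
  Job (p=7,w=1): C=26, w*C=1*26=26
  Job (p=7,w=1): C=33, w*C=1*33=33
Total weighted completion time = 187

187


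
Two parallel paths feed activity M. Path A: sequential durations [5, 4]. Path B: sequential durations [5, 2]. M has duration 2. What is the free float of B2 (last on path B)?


ES(B2) = sum of predecessors on chain B = 5
EF(B2) = ES + duration = 5 + 2 = 7
Successor of B2 is M. ES(M) = max(sum(A), sum(B)) = max(9, 7) = 9
Free float = ES(successor) - EF(current) = 9 - 7 = 2

2


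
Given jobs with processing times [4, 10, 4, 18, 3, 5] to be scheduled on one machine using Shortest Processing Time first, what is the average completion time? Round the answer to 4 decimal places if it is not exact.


Sort jobs by processing time (SPT order): [3, 4, 4, 5, 10, 18]
Compute completion times sequentially:
  Job 1: processing = 3, completes at 3
  Job 2: processing = 4, completes at 7
  Job 3: processing = 4, completes at 11
  Job 4: processing = 5, completes at 16
  Job 5: processing = 10, completes at 26
  Job 6: processing = 18, completes at 44
Sum of completion times = 107
Average completion time = 107/6 = 17.8333

17.8333


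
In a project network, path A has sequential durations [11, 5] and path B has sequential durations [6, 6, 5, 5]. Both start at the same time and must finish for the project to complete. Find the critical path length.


Path A total = 11 + 5 = 16
Path B total = 6 + 6 + 5 + 5 = 22
Critical path = longest path = max(16, 22) = 22

22


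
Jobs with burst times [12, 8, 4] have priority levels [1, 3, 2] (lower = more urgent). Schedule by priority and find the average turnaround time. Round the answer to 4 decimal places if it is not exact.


Sort by priority (ascending = highest first):
Order: [(1, 12), (2, 4), (3, 8)]
Completion times:
  Priority 1, burst=12, C=12
  Priority 2, burst=4, C=16
  Priority 3, burst=8, C=24
Average turnaround = 52/3 = 17.3333

17.3333


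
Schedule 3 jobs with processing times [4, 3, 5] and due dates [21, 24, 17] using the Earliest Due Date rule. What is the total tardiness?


Sort by due date (EDD order): [(5, 17), (4, 21), (3, 24)]
Compute completion times and tardiness:
  Job 1: p=5, d=17, C=5, tardiness=max(0,5-17)=0
  Job 2: p=4, d=21, C=9, tardiness=max(0,9-21)=0
  Job 3: p=3, d=24, C=12, tardiness=max(0,12-24)=0
Total tardiness = 0

0


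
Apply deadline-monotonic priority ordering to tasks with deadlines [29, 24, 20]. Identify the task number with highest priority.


Sort tasks by relative deadline (ascending):
  Task 3: deadline = 20
  Task 2: deadline = 24
  Task 1: deadline = 29
Priority order (highest first): [3, 2, 1]
Highest priority task = 3

3


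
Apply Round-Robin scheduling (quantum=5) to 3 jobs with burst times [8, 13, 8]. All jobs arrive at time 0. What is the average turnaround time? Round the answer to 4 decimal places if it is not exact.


Time quantum = 5
Execution trace:
  J1 runs 5 units, time = 5
  J2 runs 5 units, time = 10
  J3 runs 5 units, time = 15
  J1 runs 3 units, time = 18
  J2 runs 5 units, time = 23
  J3 runs 3 units, time = 26
  J2 runs 3 units, time = 29
Finish times: [18, 29, 26]
Average turnaround = 73/3 = 24.3333

24.3333


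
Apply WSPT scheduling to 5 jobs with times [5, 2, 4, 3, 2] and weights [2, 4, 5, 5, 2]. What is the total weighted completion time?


Compute p/w ratios and sort ascending (WSPT): [(2, 4), (3, 5), (4, 5), (2, 2), (5, 2)]
Compute weighted completion times:
  Job (p=2,w=4): C=2, w*C=4*2=8
  Job (p=3,w=5): C=5, w*C=5*5=25
  Job (p=4,w=5): C=9, w*C=5*9=45
  Job (p=2,w=2): C=11, w*C=2*11=22
  Job (p=5,w=2): C=16, w*C=2*16=32
Total weighted completion time = 132

132


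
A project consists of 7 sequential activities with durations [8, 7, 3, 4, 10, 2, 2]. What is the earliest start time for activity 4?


Activity 4 starts after activities 1 through 3 complete.
Predecessor durations: [8, 7, 3]
ES = 8 + 7 + 3 = 18

18
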